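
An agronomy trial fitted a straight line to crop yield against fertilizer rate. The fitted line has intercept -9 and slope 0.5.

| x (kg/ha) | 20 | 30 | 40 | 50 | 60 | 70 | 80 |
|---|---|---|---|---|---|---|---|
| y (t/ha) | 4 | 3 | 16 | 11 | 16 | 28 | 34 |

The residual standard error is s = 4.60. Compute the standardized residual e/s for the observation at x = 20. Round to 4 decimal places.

0.6522

ŷ = -9 + 0.5·20 = 1
e = 4 − 1 = 3
e/s = 3 / 4.60 = 0.6522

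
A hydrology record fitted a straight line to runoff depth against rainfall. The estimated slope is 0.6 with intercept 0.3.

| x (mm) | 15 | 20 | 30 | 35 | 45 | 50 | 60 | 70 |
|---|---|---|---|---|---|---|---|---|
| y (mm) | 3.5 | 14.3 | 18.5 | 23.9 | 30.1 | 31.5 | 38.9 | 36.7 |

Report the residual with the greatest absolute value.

x=15: ŷ = 0.3 + 0.6·15 = 9.3; e = 3.5 − 9.3 = -5.8
x=20: ŷ = 0.3 + 0.6·20 = 12.3; e = 14.3 − 12.3 = 2
x=30: ŷ = 0.3 + 0.6·30 = 18.3; e = 18.5 − 18.3 = 0.2
x=35: ŷ = 0.3 + 0.6·35 = 21.3; e = 23.9 − 21.3 = 2.6
x=45: ŷ = 0.3 + 0.6·45 = 27.3; e = 30.1 − 27.3 = 2.8
x=50: ŷ = 0.3 + 0.6·50 = 30.3; e = 31.5 − 30.3 = 1.2
x=60: ŷ = 0.3 + 0.6·60 = 36.3; e = 38.9 − 36.3 = 2.6
x=70: ŷ = 0.3 + 0.6·70 = 42.3; e = 36.7 − 42.3 = -5.6
Largest |e| is 5.8 at x = 15, residual -5.8.

e = -5.8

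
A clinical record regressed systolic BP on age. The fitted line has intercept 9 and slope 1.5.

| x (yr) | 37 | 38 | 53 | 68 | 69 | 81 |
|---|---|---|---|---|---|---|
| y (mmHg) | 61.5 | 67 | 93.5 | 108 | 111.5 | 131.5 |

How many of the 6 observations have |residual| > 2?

x=37: ŷ = 9 + 1.5·37 = 64.5; e = 61.5 − 64.5 = -3
x=38: ŷ = 9 + 1.5·38 = 66; e = 67 − 66 = 1
x=53: ŷ = 9 + 1.5·53 = 88.5; e = 93.5 − 88.5 = 5
x=68: ŷ = 9 + 1.5·68 = 111; e = 108 − 111 = -3
x=69: ŷ = 9 + 1.5·69 = 112.5; e = 111.5 − 112.5 = -1
x=81: ŷ = 9 + 1.5·81 = 130.5; e = 131.5 − 130.5 = 1
|e| > 2: x=37 (|e|=3), x=53 (|e|=5), x=68 (|e|=3) → 3

3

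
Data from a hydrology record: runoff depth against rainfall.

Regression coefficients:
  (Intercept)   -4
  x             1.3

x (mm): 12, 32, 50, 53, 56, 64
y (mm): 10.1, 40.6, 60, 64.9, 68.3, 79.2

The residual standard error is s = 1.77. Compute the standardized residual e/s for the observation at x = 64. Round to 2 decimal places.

0.00

ŷ = -4 + 1.3·64 = 79.2
e = 79.2 − 79.2 = 0
e/s = 0 / 1.77 = 0.00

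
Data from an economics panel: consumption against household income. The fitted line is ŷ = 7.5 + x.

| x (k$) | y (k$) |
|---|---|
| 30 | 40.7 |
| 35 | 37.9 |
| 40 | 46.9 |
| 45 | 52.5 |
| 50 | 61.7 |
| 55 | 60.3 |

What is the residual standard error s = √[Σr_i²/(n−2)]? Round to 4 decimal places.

s = 3.6824

x=30: ŷ = 7.5 + 30 = 37.5; r = 40.7 − 37.5 = 3.2
x=35: ŷ = 7.5 + 35 = 42.5; r = 37.9 − 42.5 = -4.6
x=40: ŷ = 7.5 + 40 = 47.5; r = 46.9 − 47.5 = -0.6
x=45: ŷ = 7.5 + 45 = 52.5; r = 52.5 − 52.5 = 0
x=50: ŷ = 7.5 + 50 = 57.5; r = 61.7 − 57.5 = 4.2
x=55: ŷ = 7.5 + 55 = 62.5; r = 60.3 − 62.5 = -2.2
SSE = 10.24 + 21.16 + 0.36 + 0 + 17.64 + 4.84 = 54.24
s = √(54.24/4) = √13.56 ≈ 3.6824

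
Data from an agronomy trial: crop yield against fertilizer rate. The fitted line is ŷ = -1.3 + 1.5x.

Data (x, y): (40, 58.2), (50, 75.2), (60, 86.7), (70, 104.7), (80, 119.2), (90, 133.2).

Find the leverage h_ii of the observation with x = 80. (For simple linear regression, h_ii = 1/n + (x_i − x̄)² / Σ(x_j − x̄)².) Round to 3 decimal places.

h = 0.295

x̄ = (40 + 50 + 60 + 70 + 80 + 90)/6 = 65
Σ(x − x̄)² = 625 + 225 + 25 + 25 + 225 + 625 = 1750
h = 1/6 + (15)²/1750 = 0.166667 + 0.128571 = 0.295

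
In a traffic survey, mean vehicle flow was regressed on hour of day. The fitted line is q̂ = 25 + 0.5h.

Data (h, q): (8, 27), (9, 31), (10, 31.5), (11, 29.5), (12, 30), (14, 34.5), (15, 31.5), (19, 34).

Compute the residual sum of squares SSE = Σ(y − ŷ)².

h=8: q̂ = 25 + 0.5·8 = 29; r = 27 − 29 = -2
h=9: q̂ = 25 + 0.5·9 = 29.5; r = 31 − 29.5 = 1.5
h=10: q̂ = 25 + 0.5·10 = 30; r = 31.5 − 30 = 1.5
h=11: q̂ = 25 + 0.5·11 = 30.5; r = 29.5 − 30.5 = -1
h=12: q̂ = 25 + 0.5·12 = 31; r = 30 − 31 = -1
h=14: q̂ = 25 + 0.5·14 = 32; r = 34.5 − 32 = 2.5
h=15: q̂ = 25 + 0.5·15 = 32.5; r = 31.5 − 32.5 = -1
h=19: q̂ = 25 + 0.5·19 = 34.5; r = 34 − 34.5 = -0.5
SSE = 4 + 2.25 + 2.25 + 1 + 1 + 6.25 + 1 + 0.25 = 18

SSE = 18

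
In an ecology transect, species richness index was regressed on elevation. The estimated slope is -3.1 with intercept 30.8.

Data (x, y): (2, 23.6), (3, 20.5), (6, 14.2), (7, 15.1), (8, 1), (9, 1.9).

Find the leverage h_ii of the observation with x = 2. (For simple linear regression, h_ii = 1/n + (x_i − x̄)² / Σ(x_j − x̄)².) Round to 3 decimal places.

h = 0.545

x̄ = (2 + 3 + 6 + 7 + 8 + 9)/6 = 5.83333
Σ(x − x̄)² = 14.6944 + 8.02778 + 0.0277778 + 1.36111 + 4.69444 + 10.0278 = 38.8333
h = 1/6 + (-3.83333)²/38.8333 = 0.166667 + 0.378398 = 0.545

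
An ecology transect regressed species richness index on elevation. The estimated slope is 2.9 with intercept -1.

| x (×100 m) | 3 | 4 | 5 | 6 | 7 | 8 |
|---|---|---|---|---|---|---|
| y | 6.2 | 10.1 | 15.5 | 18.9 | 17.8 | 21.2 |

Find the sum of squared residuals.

x=3: ŷ = -1 + 2.9·3 = 7.7; r = 6.2 − 7.7 = -1.5
x=4: ŷ = -1 + 2.9·4 = 10.6; r = 10.1 − 10.6 = -0.5
x=5: ŷ = -1 + 2.9·5 = 13.5; r = 15.5 − 13.5 = 2
x=6: ŷ = -1 + 2.9·6 = 16.4; r = 18.9 − 16.4 = 2.5
x=7: ŷ = -1 + 2.9·7 = 19.3; r = 17.8 − 19.3 = -1.5
x=8: ŷ = -1 + 2.9·8 = 22.2; r = 21.2 − 22.2 = -1
SSE = 2.25 + 0.25 + 4 + 6.25 + 2.25 + 1 = 16

SSE = 16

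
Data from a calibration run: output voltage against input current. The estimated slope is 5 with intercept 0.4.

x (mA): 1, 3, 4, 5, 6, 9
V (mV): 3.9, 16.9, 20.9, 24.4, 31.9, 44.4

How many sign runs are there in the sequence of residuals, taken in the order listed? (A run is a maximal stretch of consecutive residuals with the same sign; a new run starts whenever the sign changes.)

5 runs

x=1: ŷ = 0.4 + 5·1 = 5.4; r = 3.9 − 5.4 = -1.5
x=3: ŷ = 0.4 + 5·3 = 15.4; r = 16.9 − 15.4 = 1.5
x=4: ŷ = 0.4 + 5·4 = 20.4; r = 20.9 − 20.4 = 0.5
x=5: ŷ = 0.4 + 5·5 = 25.4; r = 24.4 − 25.4 = -1
x=6: ŷ = 0.4 + 5·6 = 30.4; r = 31.9 − 30.4 = 1.5
x=9: ŷ = 0.4 + 5·9 = 45.4; r = 44.4 − 45.4 = -1
Signs: − + + − + −
Runs: −×1, +×2, −×1, +×1, −×1 → 5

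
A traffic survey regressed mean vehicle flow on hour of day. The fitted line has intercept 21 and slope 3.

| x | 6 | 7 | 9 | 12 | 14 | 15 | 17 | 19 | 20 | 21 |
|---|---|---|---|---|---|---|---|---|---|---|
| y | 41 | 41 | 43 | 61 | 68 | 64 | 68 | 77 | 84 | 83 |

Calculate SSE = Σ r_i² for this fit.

x=6: ŷ = 21 + 3·6 = 39; r = 41 − 39 = 2
x=7: ŷ = 21 + 3·7 = 42; r = 41 − 42 = -1
x=9: ŷ = 21 + 3·9 = 48; r = 43 − 48 = -5
x=12: ŷ = 21 + 3·12 = 57; r = 61 − 57 = 4
x=14: ŷ = 21 + 3·14 = 63; r = 68 − 63 = 5
x=15: ŷ = 21 + 3·15 = 66; r = 64 − 66 = -2
x=17: ŷ = 21 + 3·17 = 72; r = 68 − 72 = -4
x=19: ŷ = 21 + 3·19 = 78; r = 77 − 78 = -1
x=20: ŷ = 21 + 3·20 = 81; r = 84 − 81 = 3
x=21: ŷ = 21 + 3·21 = 84; r = 83 − 84 = -1
SSE = 4 + 1 + 25 + 16 + 25 + 4 + 16 + 1 + 9 + 1 = 102

SSE = 102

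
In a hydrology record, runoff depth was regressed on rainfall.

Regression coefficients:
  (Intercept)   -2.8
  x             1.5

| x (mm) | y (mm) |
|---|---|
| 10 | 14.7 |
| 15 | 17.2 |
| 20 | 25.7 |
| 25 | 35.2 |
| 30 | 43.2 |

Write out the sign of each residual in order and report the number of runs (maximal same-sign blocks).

x=10: ŷ = -2.8 + 1.5·10 = 12.2; r = 14.7 − 12.2 = 2.5
x=15: ŷ = -2.8 + 1.5·15 = 19.7; r = 17.2 − 19.7 = -2.5
x=20: ŷ = -2.8 + 1.5·20 = 27.2; r = 25.7 − 27.2 = -1.5
x=25: ŷ = -2.8 + 1.5·25 = 34.7; r = 35.2 − 34.7 = 0.5
x=30: ŷ = -2.8 + 1.5·30 = 42.2; r = 43.2 − 42.2 = 1
Signs: + − − + +
Runs: +×1, −×2, +×2 → 3

3 runs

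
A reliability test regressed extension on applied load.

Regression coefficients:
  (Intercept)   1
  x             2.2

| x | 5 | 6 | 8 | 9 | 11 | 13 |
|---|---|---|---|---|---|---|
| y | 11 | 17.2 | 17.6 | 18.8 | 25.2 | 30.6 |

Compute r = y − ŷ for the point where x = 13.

ŷ = 1 + 2.2·13 = 29.6
r = 30.6 − 29.6 = 1

r = 1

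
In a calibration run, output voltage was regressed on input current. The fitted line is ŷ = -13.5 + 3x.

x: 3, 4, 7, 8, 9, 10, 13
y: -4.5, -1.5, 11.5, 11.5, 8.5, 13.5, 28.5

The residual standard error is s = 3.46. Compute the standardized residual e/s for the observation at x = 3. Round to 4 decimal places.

0.0000

ŷ = -13.5 + 3·3 = -4.5
e = -4.5 − (-4.5) = 0
e/s = 0 / 3.46 = 0.0000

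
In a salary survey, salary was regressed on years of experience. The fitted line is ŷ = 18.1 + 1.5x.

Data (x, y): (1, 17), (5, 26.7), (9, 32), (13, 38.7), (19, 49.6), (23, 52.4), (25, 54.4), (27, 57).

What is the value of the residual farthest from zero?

x=1: ŷ = 18.1 + 1.5·1 = 19.6; r = 17 − 19.6 = -2.6
x=5: ŷ = 18.1 + 1.5·5 = 25.6; r = 26.7 − 25.6 = 1.1
x=9: ŷ = 18.1 + 1.5·9 = 31.6; r = 32 − 31.6 = 0.4
x=13: ŷ = 18.1 + 1.5·13 = 37.6; r = 38.7 − 37.6 = 1.1
x=19: ŷ = 18.1 + 1.5·19 = 46.6; r = 49.6 − 46.6 = 3
x=23: ŷ = 18.1 + 1.5·23 = 52.6; r = 52.4 − 52.6 = -0.2
x=25: ŷ = 18.1 + 1.5·25 = 55.6; r = 54.4 − 55.6 = -1.2
x=27: ŷ = 18.1 + 1.5·27 = 58.6; r = 57 − 58.6 = -1.6
Largest |r| is 3 at x = 19, residual 3.

r = 3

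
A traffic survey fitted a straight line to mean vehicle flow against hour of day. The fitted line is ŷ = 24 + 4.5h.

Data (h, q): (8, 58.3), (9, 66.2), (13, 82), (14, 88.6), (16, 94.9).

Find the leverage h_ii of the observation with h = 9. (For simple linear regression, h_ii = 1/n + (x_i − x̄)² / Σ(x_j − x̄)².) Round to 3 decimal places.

h̄ = (8 + 9 + 13 + 14 + 16)/5 = 12
Σ(h − h̄)² = 16 + 9 + 1 + 4 + 16 = 46
h = 1/5 + (-3)²/46 = 0.2 + 0.195652 = 0.396

h = 0.396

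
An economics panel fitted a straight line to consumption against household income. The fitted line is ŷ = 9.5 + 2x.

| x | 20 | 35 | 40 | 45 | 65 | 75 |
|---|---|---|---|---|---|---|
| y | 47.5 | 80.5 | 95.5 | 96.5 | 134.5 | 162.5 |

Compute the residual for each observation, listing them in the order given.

x=20: ŷ = 9.5 + 2·20 = 49.5; r = 47.5 − 49.5 = -2
x=35: ŷ = 9.5 + 2·35 = 79.5; r = 80.5 − 79.5 = 1
x=40: ŷ = 9.5 + 2·40 = 89.5; r = 95.5 − 89.5 = 6
x=45: ŷ = 9.5 + 2·45 = 99.5; r = 96.5 − 99.5 = -3
x=65: ŷ = 9.5 + 2·65 = 139.5; r = 134.5 − 139.5 = -5
x=75: ŷ = 9.5 + 2·75 = 159.5; r = 162.5 − 159.5 = 3

-2, 1, 6, -3, -5, 3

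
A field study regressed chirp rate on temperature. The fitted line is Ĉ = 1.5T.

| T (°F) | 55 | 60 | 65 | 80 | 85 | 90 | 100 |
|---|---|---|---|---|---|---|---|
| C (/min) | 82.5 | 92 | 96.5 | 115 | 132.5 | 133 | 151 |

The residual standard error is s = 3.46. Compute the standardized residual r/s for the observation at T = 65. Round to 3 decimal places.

Ĉ = 1.5·65 = 97.5
r = 96.5 − 97.5 = -1
r/s = -1 / 3.46 = -0.289

-0.289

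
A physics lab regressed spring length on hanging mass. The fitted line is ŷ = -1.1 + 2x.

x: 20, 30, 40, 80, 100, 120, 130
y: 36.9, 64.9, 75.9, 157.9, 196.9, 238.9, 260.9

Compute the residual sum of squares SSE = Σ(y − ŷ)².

x=20: ŷ = -1.1 + 2·20 = 38.9; r = 36.9 − 38.9 = -2
x=30: ŷ = -1.1 + 2·30 = 58.9; r = 64.9 − 58.9 = 6
x=40: ŷ = -1.1 + 2·40 = 78.9; r = 75.9 − 78.9 = -3
x=80: ŷ = -1.1 + 2·80 = 158.9; r = 157.9 − 158.9 = -1
x=100: ŷ = -1.1 + 2·100 = 198.9; r = 196.9 − 198.9 = -2
x=120: ŷ = -1.1 + 2·120 = 238.9; r = 238.9 − 238.9 = 0
x=130: ŷ = -1.1 + 2·130 = 258.9; r = 260.9 − 258.9 = 2
SSE = 4 + 36 + 9 + 1 + 4 + 0 + 4 = 58

SSE = 58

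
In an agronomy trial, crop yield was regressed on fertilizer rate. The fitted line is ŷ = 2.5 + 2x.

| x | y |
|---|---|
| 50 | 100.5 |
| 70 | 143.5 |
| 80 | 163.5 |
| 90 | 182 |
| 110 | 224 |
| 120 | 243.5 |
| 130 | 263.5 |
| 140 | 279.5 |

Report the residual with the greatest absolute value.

e = -3

x=50: ŷ = 2.5 + 2·50 = 102.5; e = 100.5 − 102.5 = -2
x=70: ŷ = 2.5 + 2·70 = 142.5; e = 143.5 − 142.5 = 1
x=80: ŷ = 2.5 + 2·80 = 162.5; e = 163.5 − 162.5 = 1
x=90: ŷ = 2.5 + 2·90 = 182.5; e = 182 − 182.5 = -0.5
x=110: ŷ = 2.5 + 2·110 = 222.5; e = 224 − 222.5 = 1.5
x=120: ŷ = 2.5 + 2·120 = 242.5; e = 243.5 − 242.5 = 1
x=130: ŷ = 2.5 + 2·130 = 262.5; e = 263.5 − 262.5 = 1
x=140: ŷ = 2.5 + 2·140 = 282.5; e = 279.5 − 282.5 = -3
Largest |e| is 3 at x = 140, residual -3.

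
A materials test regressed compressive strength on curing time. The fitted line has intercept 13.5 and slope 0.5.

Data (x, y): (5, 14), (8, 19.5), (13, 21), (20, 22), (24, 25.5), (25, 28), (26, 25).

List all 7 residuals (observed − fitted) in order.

-2, 2, 1, -1.5, 0, 2, -1.5

x=5: ŷ = 13.5 + 0.5·5 = 16; e = 14 − 16 = -2
x=8: ŷ = 13.5 + 0.5·8 = 17.5; e = 19.5 − 17.5 = 2
x=13: ŷ = 13.5 + 0.5·13 = 20; e = 21 − 20 = 1
x=20: ŷ = 13.5 + 0.5·20 = 23.5; e = 22 − 23.5 = -1.5
x=24: ŷ = 13.5 + 0.5·24 = 25.5; e = 25.5 − 25.5 = 0
x=25: ŷ = 13.5 + 0.5·25 = 26; e = 28 − 26 = 2
x=26: ŷ = 13.5 + 0.5·26 = 26.5; e = 25 − 26.5 = -1.5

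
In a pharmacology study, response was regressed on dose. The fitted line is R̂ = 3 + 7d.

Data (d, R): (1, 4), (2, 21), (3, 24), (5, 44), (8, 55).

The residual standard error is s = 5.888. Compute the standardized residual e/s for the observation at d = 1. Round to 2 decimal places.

R̂ = 3 + 7·1 = 10
e = 4 − 10 = -6
e/s = -6 / 5.888 = -1.02

-1.02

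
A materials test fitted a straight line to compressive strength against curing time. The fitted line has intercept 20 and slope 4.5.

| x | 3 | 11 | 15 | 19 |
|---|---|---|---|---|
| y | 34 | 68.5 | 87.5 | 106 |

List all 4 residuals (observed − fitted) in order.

x=3: ŷ = 20 + 4.5·3 = 33.5; r = 34 − 33.5 = 0.5
x=11: ŷ = 20 + 4.5·11 = 69.5; r = 68.5 − 69.5 = -1
x=15: ŷ = 20 + 4.5·15 = 87.5; r = 87.5 − 87.5 = 0
x=19: ŷ = 20 + 4.5·19 = 105.5; r = 106 − 105.5 = 0.5

0.5, -1, 0, 0.5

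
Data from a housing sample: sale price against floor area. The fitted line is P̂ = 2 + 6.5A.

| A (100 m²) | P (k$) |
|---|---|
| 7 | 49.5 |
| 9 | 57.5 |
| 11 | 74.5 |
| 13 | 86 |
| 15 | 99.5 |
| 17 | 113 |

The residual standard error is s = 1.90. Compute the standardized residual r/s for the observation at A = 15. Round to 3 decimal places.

P̂ = 2 + 6.5·15 = 99.5
r = 99.5 − 99.5 = 0
r/s = 0 / 1.90 = 0.000

0.000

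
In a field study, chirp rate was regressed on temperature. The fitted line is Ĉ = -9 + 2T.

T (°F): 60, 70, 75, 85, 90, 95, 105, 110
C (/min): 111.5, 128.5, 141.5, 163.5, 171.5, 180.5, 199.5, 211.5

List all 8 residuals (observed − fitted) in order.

0.5, -2.5, 0.5, 2.5, 0.5, -0.5, -1.5, 0.5

T=60: Ĉ = -9 + 2·60 = 111; e = 111.5 − 111 = 0.5
T=70: Ĉ = -9 + 2·70 = 131; e = 128.5 − 131 = -2.5
T=75: Ĉ = -9 + 2·75 = 141; e = 141.5 − 141 = 0.5
T=85: Ĉ = -9 + 2·85 = 161; e = 163.5 − 161 = 2.5
T=90: Ĉ = -9 + 2·90 = 171; e = 171.5 − 171 = 0.5
T=95: Ĉ = -9 + 2·95 = 181; e = 180.5 − 181 = -0.5
T=105: Ĉ = -9 + 2·105 = 201; e = 199.5 − 201 = -1.5
T=110: Ĉ = -9 + 2·110 = 211; e = 211.5 − 211 = 0.5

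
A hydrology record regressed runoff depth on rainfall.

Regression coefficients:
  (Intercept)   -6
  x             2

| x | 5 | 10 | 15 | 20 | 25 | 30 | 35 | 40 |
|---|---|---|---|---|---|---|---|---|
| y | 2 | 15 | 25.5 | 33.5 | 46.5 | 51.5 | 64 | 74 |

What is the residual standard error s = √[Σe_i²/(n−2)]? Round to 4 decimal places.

x=5: ŷ = -6 + 2·5 = 4; e = 2 − 4 = -2
x=10: ŷ = -6 + 2·10 = 14; e = 15 − 14 = 1
x=15: ŷ = -6 + 2·15 = 24; e = 25.5 − 24 = 1.5
x=20: ŷ = -6 + 2·20 = 34; e = 33.5 − 34 = -0.5
x=25: ŷ = -6 + 2·25 = 44; e = 46.5 − 44 = 2.5
x=30: ŷ = -6 + 2·30 = 54; e = 51.5 − 54 = -2.5
x=35: ŷ = -6 + 2·35 = 64; e = 64 − 64 = 0
x=40: ŷ = -6 + 2·40 = 74; e = 74 − 74 = 0
SSE = 4 + 1 + 2.25 + 0.25 + 6.25 + 6.25 + 0 + 0 = 20
s = √(20/6) = √3.33333 ≈ 1.8257

s = 1.8257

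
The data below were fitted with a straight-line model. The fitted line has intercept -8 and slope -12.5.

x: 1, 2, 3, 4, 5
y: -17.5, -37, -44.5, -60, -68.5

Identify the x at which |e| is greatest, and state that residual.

x=1: ŷ = -8 − 12.5·1 = -20.5; e = -17.5 − (-20.5) = 3
x=2: ŷ = -8 − 12.5·2 = -33; e = -37 − (-33) = -4
x=3: ŷ = -8 − 12.5·3 = -45.5; e = -44.5 − (-45.5) = 1
x=4: ŷ = -8 − 12.5·4 = -58; e = -60 − (-58) = -2
x=5: ŷ = -8 − 12.5·5 = -70.5; e = -68.5 − (-70.5) = 2
Largest |e| is 4 at x = 2, residual -4.

x = 2, e = -4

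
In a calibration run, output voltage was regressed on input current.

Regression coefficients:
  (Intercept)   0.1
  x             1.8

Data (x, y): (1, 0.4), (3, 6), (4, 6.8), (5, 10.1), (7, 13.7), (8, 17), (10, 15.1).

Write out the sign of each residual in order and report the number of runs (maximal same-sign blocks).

x=1: ŷ = 0.1 + 1.8·1 = 1.9; r = 0.4 − 1.9 = -1.5
x=3: ŷ = 0.1 + 1.8·3 = 5.5; r = 6 − 5.5 = 0.5
x=4: ŷ = 0.1 + 1.8·4 = 7.3; r = 6.8 − 7.3 = -0.5
x=5: ŷ = 0.1 + 1.8·5 = 9.1; r = 10.1 − 9.1 = 1
x=7: ŷ = 0.1 + 1.8·7 = 12.7; r = 13.7 − 12.7 = 1
x=8: ŷ = 0.1 + 1.8·8 = 14.5; r = 17 − 14.5 = 2.5
x=10: ŷ = 0.1 + 1.8·10 = 18.1; r = 15.1 − 18.1 = -3
Signs: − + − + + + −
Runs: −×1, +×1, −×1, +×3, −×1 → 5

5 runs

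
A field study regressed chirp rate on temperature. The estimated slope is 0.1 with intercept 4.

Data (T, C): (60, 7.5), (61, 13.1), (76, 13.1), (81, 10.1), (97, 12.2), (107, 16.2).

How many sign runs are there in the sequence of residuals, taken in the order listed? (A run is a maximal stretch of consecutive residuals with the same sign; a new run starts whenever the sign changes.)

T=60: Ĉ = 4 + 0.1·60 = 10; e = 7.5 − 10 = -2.5
T=61: Ĉ = 4 + 0.1·61 = 10.1; e = 13.1 − 10.1 = 3
T=76: Ĉ = 4 + 0.1·76 = 11.6; e = 13.1 − 11.6 = 1.5
T=81: Ĉ = 4 + 0.1·81 = 12.1; e = 10.1 − 12.1 = -2
T=97: Ĉ = 4 + 0.1·97 = 13.7; e = 12.2 − 13.7 = -1.5
T=107: Ĉ = 4 + 0.1·107 = 14.7; e = 16.2 − 14.7 = 1.5
Signs: − + + − − +
Runs: −×1, +×2, −×2, +×1 → 4

4 runs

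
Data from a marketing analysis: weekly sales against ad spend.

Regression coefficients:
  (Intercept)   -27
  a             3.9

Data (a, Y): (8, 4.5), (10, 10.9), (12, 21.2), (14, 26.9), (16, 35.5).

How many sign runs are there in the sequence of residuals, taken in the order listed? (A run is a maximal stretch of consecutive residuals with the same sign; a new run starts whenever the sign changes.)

5 runs

a=8: Ŷ = -27 + 3.9·8 = 4.2; e = 4.5 − 4.2 = 0.3
a=10: Ŷ = -27 + 3.9·10 = 12; e = 10.9 − 12 = -1.1
a=12: Ŷ = -27 + 3.9·12 = 19.8; e = 21.2 − 19.8 = 1.4
a=14: Ŷ = -27 + 3.9·14 = 27.6; e = 26.9 − 27.6 = -0.7
a=16: Ŷ = -27 + 3.9·16 = 35.4; e = 35.5 − 35.4 = 0.1
Signs: + − + − +
Runs: +×1, −×1, +×1, −×1, +×1 → 5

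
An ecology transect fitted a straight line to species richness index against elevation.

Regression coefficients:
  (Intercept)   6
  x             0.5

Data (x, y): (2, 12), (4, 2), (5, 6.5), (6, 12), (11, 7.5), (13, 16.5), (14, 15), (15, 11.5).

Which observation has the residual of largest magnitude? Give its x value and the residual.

x=2: ŷ = 6 + 0.5·2 = 7; r = 12 − 7 = 5
x=4: ŷ = 6 + 0.5·4 = 8; r = 2 − 8 = -6
x=5: ŷ = 6 + 0.5·5 = 8.5; r = 6.5 − 8.5 = -2
x=6: ŷ = 6 + 0.5·6 = 9; r = 12 − 9 = 3
x=11: ŷ = 6 + 0.5·11 = 11.5; r = 7.5 − 11.5 = -4
x=13: ŷ = 6 + 0.5·13 = 12.5; r = 16.5 − 12.5 = 4
x=14: ŷ = 6 + 0.5·14 = 13; r = 15 − 13 = 2
x=15: ŷ = 6 + 0.5·15 = 13.5; r = 11.5 − 13.5 = -2
Largest |r| is 6 at x = 4, residual -6.

x = 4, r = -6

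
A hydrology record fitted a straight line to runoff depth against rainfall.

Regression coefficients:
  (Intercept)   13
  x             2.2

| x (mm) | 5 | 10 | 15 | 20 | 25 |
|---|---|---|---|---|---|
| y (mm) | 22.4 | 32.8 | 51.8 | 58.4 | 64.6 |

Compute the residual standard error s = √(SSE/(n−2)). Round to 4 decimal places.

x=5: ŷ = 13 + 2.2·5 = 24; r = 22.4 − 24 = -1.6
x=10: ŷ = 13 + 2.2·10 = 35; r = 32.8 − 35 = -2.2
x=15: ŷ = 13 + 2.2·15 = 46; r = 51.8 − 46 = 5.8
x=20: ŷ = 13 + 2.2·20 = 57; r = 58.4 − 57 = 1.4
x=25: ŷ = 13 + 2.2·25 = 68; r = 64.6 − 68 = -3.4
SSE = 2.56 + 4.84 + 33.64 + 1.96 + 11.56 = 54.56
s = √(54.56/3) = √18.1867 ≈ 4.2646

s = 4.2646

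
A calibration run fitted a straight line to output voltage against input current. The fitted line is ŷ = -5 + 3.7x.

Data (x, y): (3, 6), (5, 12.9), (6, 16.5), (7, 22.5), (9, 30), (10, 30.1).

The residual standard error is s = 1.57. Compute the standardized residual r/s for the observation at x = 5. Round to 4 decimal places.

ŷ = -5 + 3.7·5 = 13.5
r = 12.9 − 13.5 = -0.6
r/s = -0.6 / 1.57 = -0.3822

-0.3822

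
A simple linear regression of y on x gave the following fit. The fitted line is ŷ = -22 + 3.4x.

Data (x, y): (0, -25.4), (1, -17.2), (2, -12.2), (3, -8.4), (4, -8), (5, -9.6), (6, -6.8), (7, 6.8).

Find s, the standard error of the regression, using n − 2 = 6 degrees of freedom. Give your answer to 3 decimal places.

x=0: ŷ = -22 + 3.4·0 = -22; e = -25.4 − (-22) = -3.4
x=1: ŷ = -22 + 3.4·1 = -18.6; e = -17.2 − (-18.6) = 1.4
x=2: ŷ = -22 + 3.4·2 = -15.2; e = -12.2 − (-15.2) = 3
x=3: ŷ = -22 + 3.4·3 = -11.8; e = -8.4 − (-11.8) = 3.4
x=4: ŷ = -22 + 3.4·4 = -8.4; e = -8 − (-8.4) = 0.4
x=5: ŷ = -22 + 3.4·5 = -5; e = -9.6 − (-5) = -4.6
x=6: ŷ = -22 + 3.4·6 = -1.6; e = -6.8 − (-1.6) = -5.2
x=7: ŷ = -22 + 3.4·7 = 1.8; e = 6.8 − 1.8 = 5
SSE = 11.56 + 1.96 + 9 + 11.56 + 0.16 + 21.16 + 27.04 + 25 = 107.44
s = √(107.44/6) = √17.9067 ≈ 4.232

s = 4.232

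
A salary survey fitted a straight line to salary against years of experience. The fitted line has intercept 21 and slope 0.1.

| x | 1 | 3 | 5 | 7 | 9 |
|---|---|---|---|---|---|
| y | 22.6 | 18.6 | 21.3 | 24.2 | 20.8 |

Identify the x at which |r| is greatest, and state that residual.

x=1: ŷ = 21 + 0.1·1 = 21.1; r = 22.6 − 21.1 = 1.5
x=3: ŷ = 21 + 0.1·3 = 21.3; r = 18.6 − 21.3 = -2.7
x=5: ŷ = 21 + 0.1·5 = 21.5; r = 21.3 − 21.5 = -0.2
x=7: ŷ = 21 + 0.1·7 = 21.7; r = 24.2 − 21.7 = 2.5
x=9: ŷ = 21 + 0.1·9 = 21.9; r = 20.8 − 21.9 = -1.1
Largest |r| is 2.7 at x = 3, residual -2.7.

x = 3, r = -2.7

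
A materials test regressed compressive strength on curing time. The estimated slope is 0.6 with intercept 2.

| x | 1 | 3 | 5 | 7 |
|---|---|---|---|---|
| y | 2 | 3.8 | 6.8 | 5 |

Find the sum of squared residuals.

SSE = 5.04

x=1: ŷ = 2 + 0.6·1 = 2.6; e = 2 − 2.6 = -0.6
x=3: ŷ = 2 + 0.6·3 = 3.8; e = 3.8 − 3.8 = 0
x=5: ŷ = 2 + 0.6·5 = 5; e = 6.8 − 5 = 1.8
x=7: ŷ = 2 + 0.6·7 = 6.2; e = 5 − 6.2 = -1.2
SSE = 0.36 + 0 + 3.24 + 1.44 = 5.04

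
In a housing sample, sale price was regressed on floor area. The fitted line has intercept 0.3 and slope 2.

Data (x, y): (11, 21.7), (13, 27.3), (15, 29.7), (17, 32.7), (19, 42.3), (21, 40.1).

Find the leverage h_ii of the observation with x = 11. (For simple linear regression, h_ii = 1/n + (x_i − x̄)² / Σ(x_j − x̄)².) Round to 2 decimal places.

h = 0.52

x̄ = (11 + 13 + 15 + 17 + 19 + 21)/6 = 16
Σ(x − x̄)² = 25 + 9 + 1 + 1 + 9 + 25 = 70
h = 1/6 + (-5)²/70 = 0.166667 + 0.357143 = 0.52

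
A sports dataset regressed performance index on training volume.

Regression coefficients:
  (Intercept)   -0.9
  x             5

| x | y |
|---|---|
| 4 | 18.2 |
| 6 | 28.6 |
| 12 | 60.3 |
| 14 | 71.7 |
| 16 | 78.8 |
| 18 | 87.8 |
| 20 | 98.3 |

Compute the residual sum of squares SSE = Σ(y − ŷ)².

SSE = 11.68

x=4: ŷ = -0.9 + 5·4 = 19.1; e = 18.2 − 19.1 = -0.9
x=6: ŷ = -0.9 + 5·6 = 29.1; e = 28.6 − 29.1 = -0.5
x=12: ŷ = -0.9 + 5·12 = 59.1; e = 60.3 − 59.1 = 1.2
x=14: ŷ = -0.9 + 5·14 = 69.1; e = 71.7 − 69.1 = 2.6
x=16: ŷ = -0.9 + 5·16 = 79.1; e = 78.8 − 79.1 = -0.3
x=18: ŷ = -0.9 + 5·18 = 89.1; e = 87.8 − 89.1 = -1.3
x=20: ŷ = -0.9 + 5·20 = 99.1; e = 98.3 − 99.1 = -0.8
SSE = 0.81 + 0.25 + 1.44 + 6.76 + 0.09 + 1.69 + 0.64 = 11.68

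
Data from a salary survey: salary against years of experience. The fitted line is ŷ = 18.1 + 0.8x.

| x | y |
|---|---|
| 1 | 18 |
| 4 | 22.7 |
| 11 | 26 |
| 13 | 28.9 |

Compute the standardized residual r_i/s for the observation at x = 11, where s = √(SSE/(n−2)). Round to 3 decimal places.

x=1: ŷ = 18.1 + 0.8·1 = 18.9; r = 18 − 18.9 = -0.9
x=4: ŷ = 18.1 + 0.8·4 = 21.3; r = 22.7 − 21.3 = 1.4
x=11: ŷ = 18.1 + 0.8·11 = 26.9; r = 26 − 26.9 = -0.9
x=13: ŷ = 18.1 + 0.8·13 = 28.5; r = 28.9 − 28.5 = 0.4
SSE = 0.81 + 1.96 + 0.81 + 0.16 = 3.74
s = √(3.74/2) = 1.36748
r/s = -0.9 / 1.36748 = -0.658

-0.658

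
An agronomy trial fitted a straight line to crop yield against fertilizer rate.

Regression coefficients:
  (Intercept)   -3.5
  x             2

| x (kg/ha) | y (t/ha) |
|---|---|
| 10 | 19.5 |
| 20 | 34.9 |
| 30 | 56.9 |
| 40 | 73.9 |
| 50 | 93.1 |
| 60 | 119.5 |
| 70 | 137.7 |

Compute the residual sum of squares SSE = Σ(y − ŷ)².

x=10: ŷ = -3.5 + 2·10 = 16.5; e = 19.5 − 16.5 = 3
x=20: ŷ = -3.5 + 2·20 = 36.5; e = 34.9 − 36.5 = -1.6
x=30: ŷ = -3.5 + 2·30 = 56.5; e = 56.9 − 56.5 = 0.4
x=40: ŷ = -3.5 + 2·40 = 76.5; e = 73.9 − 76.5 = -2.6
x=50: ŷ = -3.5 + 2·50 = 96.5; e = 93.1 − 96.5 = -3.4
x=60: ŷ = -3.5 + 2·60 = 116.5; e = 119.5 − 116.5 = 3
x=70: ŷ = -3.5 + 2·70 = 136.5; e = 137.7 − 136.5 = 1.2
SSE = 9 + 2.56 + 0.16 + 6.76 + 11.56 + 9 + 1.44 = 40.48

SSE = 40.48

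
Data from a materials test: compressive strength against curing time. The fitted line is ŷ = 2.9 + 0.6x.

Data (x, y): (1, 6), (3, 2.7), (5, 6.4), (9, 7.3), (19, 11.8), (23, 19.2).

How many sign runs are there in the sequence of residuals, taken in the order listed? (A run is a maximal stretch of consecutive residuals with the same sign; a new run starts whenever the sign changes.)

5 runs

x=1: ŷ = 2.9 + 0.6·1 = 3.5; e = 6 − 3.5 = 2.5
x=3: ŷ = 2.9 + 0.6·3 = 4.7; e = 2.7 − 4.7 = -2
x=5: ŷ = 2.9 + 0.6·5 = 5.9; e = 6.4 − 5.9 = 0.5
x=9: ŷ = 2.9 + 0.6·9 = 8.3; e = 7.3 − 8.3 = -1
x=19: ŷ = 2.9 + 0.6·19 = 14.3; e = 11.8 − 14.3 = -2.5
x=23: ŷ = 2.9 + 0.6·23 = 16.7; e = 19.2 − 16.7 = 2.5
Signs: + − + − − +
Runs: +×1, −×1, +×1, −×2, +×1 → 5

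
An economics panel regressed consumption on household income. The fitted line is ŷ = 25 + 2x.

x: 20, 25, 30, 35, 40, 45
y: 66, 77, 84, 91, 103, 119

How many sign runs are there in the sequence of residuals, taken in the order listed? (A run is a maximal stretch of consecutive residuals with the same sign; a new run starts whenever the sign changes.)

3 runs

x=20: ŷ = 25 + 2·20 = 65; r = 66 − 65 = 1
x=25: ŷ = 25 + 2·25 = 75; r = 77 − 75 = 2
x=30: ŷ = 25 + 2·30 = 85; r = 84 − 85 = -1
x=35: ŷ = 25 + 2·35 = 95; r = 91 − 95 = -4
x=40: ŷ = 25 + 2·40 = 105; r = 103 − 105 = -2
x=45: ŷ = 25 + 2·45 = 115; r = 119 − 115 = 4
Signs: + + − − − +
Runs: +×2, −×3, +×1 → 3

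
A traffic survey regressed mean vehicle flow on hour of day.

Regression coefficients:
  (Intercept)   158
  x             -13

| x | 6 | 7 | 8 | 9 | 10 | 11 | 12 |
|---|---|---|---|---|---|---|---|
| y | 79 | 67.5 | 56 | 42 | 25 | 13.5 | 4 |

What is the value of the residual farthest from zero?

x=6: ŷ = 158 − 13·6 = 80; r = 79 − 80 = -1
x=7: ŷ = 158 − 13·7 = 67; r = 67.5 − 67 = 0.5
x=8: ŷ = 158 − 13·8 = 54; r = 56 − 54 = 2
x=9: ŷ = 158 − 13·9 = 41; r = 42 − 41 = 1
x=10: ŷ = 158 − 13·10 = 28; r = 25 − 28 = -3
x=11: ŷ = 158 − 13·11 = 15; r = 13.5 − 15 = -1.5
x=12: ŷ = 158 − 13·12 = 2; r = 4 − 2 = 2
Largest |r| is 3 at x = 10, residual -3.

r = -3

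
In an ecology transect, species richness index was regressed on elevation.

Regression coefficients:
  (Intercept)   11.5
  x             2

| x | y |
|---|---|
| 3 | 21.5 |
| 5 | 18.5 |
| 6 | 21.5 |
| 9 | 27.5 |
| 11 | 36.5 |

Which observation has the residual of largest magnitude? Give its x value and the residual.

x = 3, r = 4

x=3: ŷ = 11.5 + 2·3 = 17.5; r = 21.5 − 17.5 = 4
x=5: ŷ = 11.5 + 2·5 = 21.5; r = 18.5 − 21.5 = -3
x=6: ŷ = 11.5 + 2·6 = 23.5; r = 21.5 − 23.5 = -2
x=9: ŷ = 11.5 + 2·9 = 29.5; r = 27.5 − 29.5 = -2
x=11: ŷ = 11.5 + 2·11 = 33.5; r = 36.5 − 33.5 = 3
Largest |r| is 4 at x = 3, residual 4.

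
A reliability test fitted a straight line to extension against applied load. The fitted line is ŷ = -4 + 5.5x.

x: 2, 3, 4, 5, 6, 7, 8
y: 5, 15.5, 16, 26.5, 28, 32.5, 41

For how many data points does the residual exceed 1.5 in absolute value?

5

x=2: ŷ = -4 + 5.5·2 = 7; e = 5 − 7 = -2
x=3: ŷ = -4 + 5.5·3 = 12.5; e = 15.5 − 12.5 = 3
x=4: ŷ = -4 + 5.5·4 = 18; e = 16 − 18 = -2
x=5: ŷ = -4 + 5.5·5 = 23.5; e = 26.5 − 23.5 = 3
x=6: ŷ = -4 + 5.5·6 = 29; e = 28 − 29 = -1
x=7: ŷ = -4 + 5.5·7 = 34.5; e = 32.5 − 34.5 = -2
x=8: ŷ = -4 + 5.5·8 = 40; e = 41 − 40 = 1
|e| > 1.5: x=2 (|e|=2), x=3 (|e|=3), x=4 (|e|=2), x=5 (|e|=3), x=7 (|e|=2) → 5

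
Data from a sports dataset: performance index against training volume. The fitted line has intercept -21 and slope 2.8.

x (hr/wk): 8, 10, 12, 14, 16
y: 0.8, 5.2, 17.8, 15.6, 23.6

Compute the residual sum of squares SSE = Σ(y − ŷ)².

x=8: ŷ = -21 + 2.8·8 = 1.4; e = 0.8 − 1.4 = -0.6
x=10: ŷ = -21 + 2.8·10 = 7; e = 5.2 − 7 = -1.8
x=12: ŷ = -21 + 2.8·12 = 12.6; e = 17.8 − 12.6 = 5.2
x=14: ŷ = -21 + 2.8·14 = 18.2; e = 15.6 − 18.2 = -2.6
x=16: ŷ = -21 + 2.8·16 = 23.8; e = 23.6 − 23.8 = -0.2
SSE = 0.36 + 3.24 + 27.04 + 6.76 + 0.04 = 37.44

SSE = 37.44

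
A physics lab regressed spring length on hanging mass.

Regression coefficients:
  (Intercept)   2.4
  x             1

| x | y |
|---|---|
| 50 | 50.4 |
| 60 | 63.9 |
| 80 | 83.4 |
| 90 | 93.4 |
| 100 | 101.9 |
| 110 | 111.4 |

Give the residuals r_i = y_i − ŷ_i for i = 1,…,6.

-2, 1.5, 1, 1, -0.5, -1

x=50: ŷ = 2.4 + 50 = 52.4; r = 50.4 − 52.4 = -2
x=60: ŷ = 2.4 + 60 = 62.4; r = 63.9 − 62.4 = 1.5
x=80: ŷ = 2.4 + 80 = 82.4; r = 83.4 − 82.4 = 1
x=90: ŷ = 2.4 + 90 = 92.4; r = 93.4 − 92.4 = 1
x=100: ŷ = 2.4 + 100 = 102.4; r = 101.9 − 102.4 = -0.5
x=110: ŷ = 2.4 + 110 = 112.4; r = 111.4 − 112.4 = -1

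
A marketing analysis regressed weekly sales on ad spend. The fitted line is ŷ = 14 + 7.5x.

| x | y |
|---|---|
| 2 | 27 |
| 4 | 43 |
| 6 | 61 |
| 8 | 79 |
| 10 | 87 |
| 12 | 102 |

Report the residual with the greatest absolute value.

x=2: ŷ = 14 + 7.5·2 = 29; r = 27 − 29 = -2
x=4: ŷ = 14 + 7.5·4 = 44; r = 43 − 44 = -1
x=6: ŷ = 14 + 7.5·6 = 59; r = 61 − 59 = 2
x=8: ŷ = 14 + 7.5·8 = 74; r = 79 − 74 = 5
x=10: ŷ = 14 + 7.5·10 = 89; r = 87 − 89 = -2
x=12: ŷ = 14 + 7.5·12 = 104; r = 102 − 104 = -2
Largest |r| is 5 at x = 8, residual 5.

r = 5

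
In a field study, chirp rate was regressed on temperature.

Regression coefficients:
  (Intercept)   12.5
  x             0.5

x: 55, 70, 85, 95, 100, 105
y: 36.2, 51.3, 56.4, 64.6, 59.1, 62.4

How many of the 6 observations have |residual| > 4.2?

x=55: ŷ = 12.5 + 0.5·55 = 40; r = 36.2 − 40 = -3.8
x=70: ŷ = 12.5 + 0.5·70 = 47.5; r = 51.3 − 47.5 = 3.8
x=85: ŷ = 12.5 + 0.5·85 = 55; r = 56.4 − 55 = 1.4
x=95: ŷ = 12.5 + 0.5·95 = 60; r = 64.6 − 60 = 4.6
x=100: ŷ = 12.5 + 0.5·100 = 62.5; r = 59.1 − 62.5 = -3.4
x=105: ŷ = 12.5 + 0.5·105 = 65; r = 62.4 − 65 = -2.6
|r| > 4.2: x=95 (|r|=4.6) → 1

1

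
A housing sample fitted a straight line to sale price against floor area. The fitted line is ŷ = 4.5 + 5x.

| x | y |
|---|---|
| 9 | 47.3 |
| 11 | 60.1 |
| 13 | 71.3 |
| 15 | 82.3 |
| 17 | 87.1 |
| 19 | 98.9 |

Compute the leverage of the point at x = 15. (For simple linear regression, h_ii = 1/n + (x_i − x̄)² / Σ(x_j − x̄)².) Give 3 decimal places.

x̄ = (9 + 11 + 13 + 15 + 17 + 19)/6 = 14
Σ(x − x̄)² = 25 + 9 + 1 + 1 + 9 + 25 = 70
h = 1/6 + (1)²/70 = 0.166667 + 0.0142857 = 0.181

h = 0.181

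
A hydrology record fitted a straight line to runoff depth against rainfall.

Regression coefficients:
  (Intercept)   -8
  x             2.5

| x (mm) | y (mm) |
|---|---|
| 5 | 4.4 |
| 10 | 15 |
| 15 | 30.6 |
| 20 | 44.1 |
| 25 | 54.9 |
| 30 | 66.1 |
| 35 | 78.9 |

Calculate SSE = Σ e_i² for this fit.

SSE = 10.96

x=5: ŷ = -8 + 2.5·5 = 4.5; e = 4.4 − 4.5 = -0.1
x=10: ŷ = -8 + 2.5·10 = 17; e = 15 − 17 = -2
x=15: ŷ = -8 + 2.5·15 = 29.5; e = 30.6 − 29.5 = 1.1
x=20: ŷ = -8 + 2.5·20 = 42; e = 44.1 − 42 = 2.1
x=25: ŷ = -8 + 2.5·25 = 54.5; e = 54.9 − 54.5 = 0.4
x=30: ŷ = -8 + 2.5·30 = 67; e = 66.1 − 67 = -0.9
x=35: ŷ = -8 + 2.5·35 = 79.5; e = 78.9 − 79.5 = -0.6
SSE = 0.01 + 4 + 1.21 + 4.41 + 0.16 + 0.81 + 0.36 = 10.96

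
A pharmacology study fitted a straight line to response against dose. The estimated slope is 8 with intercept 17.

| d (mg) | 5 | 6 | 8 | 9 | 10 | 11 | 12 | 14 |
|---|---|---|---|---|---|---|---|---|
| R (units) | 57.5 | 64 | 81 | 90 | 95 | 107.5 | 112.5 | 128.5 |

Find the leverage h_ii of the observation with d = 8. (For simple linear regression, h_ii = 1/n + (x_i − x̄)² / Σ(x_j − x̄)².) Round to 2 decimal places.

d̄ = (5 + 6 + 8 + 9 + 10 + 11 + 12 + 14)/8 = 9.375
Σ(d − d̄)² = 19.1406 + 11.3906 + 1.89062 + 0.140625 + 0.390625 + 2.64062 + 6.89062 + 21.3906 = 63.875
h = 1/8 + (-1.375)²/63.875 = 0.125 + 0.0295988 = 0.15

h = 0.15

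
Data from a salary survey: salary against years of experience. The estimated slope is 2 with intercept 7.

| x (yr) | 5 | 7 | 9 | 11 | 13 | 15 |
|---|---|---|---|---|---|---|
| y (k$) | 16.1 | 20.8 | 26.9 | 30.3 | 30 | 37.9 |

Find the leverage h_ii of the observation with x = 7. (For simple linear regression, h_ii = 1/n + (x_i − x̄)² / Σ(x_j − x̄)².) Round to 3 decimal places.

h = 0.295

x̄ = (5 + 7 + 9 + 11 + 13 + 15)/6 = 10
Σ(x − x̄)² = 25 + 9 + 1 + 1 + 9 + 25 = 70
h = 1/6 + (-3)²/70 = 0.166667 + 0.128571 = 0.295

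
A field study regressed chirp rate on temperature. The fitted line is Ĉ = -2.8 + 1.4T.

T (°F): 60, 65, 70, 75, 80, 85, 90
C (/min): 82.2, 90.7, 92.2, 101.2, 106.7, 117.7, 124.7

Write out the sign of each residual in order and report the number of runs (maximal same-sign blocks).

T=60: Ĉ = -2.8 + 1.4·60 = 81.2; r = 82.2 − 81.2 = 1
T=65: Ĉ = -2.8 + 1.4·65 = 88.2; r = 90.7 − 88.2 = 2.5
T=70: Ĉ = -2.8 + 1.4·70 = 95.2; r = 92.2 − 95.2 = -3
T=75: Ĉ = -2.8 + 1.4·75 = 102.2; r = 101.2 − 102.2 = -1
T=80: Ĉ = -2.8 + 1.4·80 = 109.2; r = 106.7 − 109.2 = -2.5
T=85: Ĉ = -2.8 + 1.4·85 = 116.2; r = 117.7 − 116.2 = 1.5
T=90: Ĉ = -2.8 + 1.4·90 = 123.2; r = 124.7 − 123.2 = 1.5
Signs: + + − − − + +
Runs: +×2, −×3, +×2 → 3

3 runs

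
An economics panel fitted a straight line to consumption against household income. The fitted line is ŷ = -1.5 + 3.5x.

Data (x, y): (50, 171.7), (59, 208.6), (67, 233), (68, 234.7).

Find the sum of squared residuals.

SSE = 19.44

x=50: ŷ = -1.5 + 3.5·50 = 173.5; e = 171.7 − 173.5 = -1.8
x=59: ŷ = -1.5 + 3.5·59 = 205; e = 208.6 − 205 = 3.6
x=67: ŷ = -1.5 + 3.5·67 = 233; e = 233 − 233 = 0
x=68: ŷ = -1.5 + 3.5·68 = 236.5; e = 234.7 − 236.5 = -1.8
SSE = 3.24 + 12.96 + 0 + 3.24 = 19.44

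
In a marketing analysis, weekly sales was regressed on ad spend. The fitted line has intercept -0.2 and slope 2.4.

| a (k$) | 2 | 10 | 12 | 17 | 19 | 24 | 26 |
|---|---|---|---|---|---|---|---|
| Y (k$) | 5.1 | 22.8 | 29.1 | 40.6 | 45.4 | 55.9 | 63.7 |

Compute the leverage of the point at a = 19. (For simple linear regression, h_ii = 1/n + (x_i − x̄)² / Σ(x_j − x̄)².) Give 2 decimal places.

ā = (2 + 10 + 12 + 17 + 19 + 24 + 26)/7 = 15.7143
Σ(a − ā)² = 188.082 + 32.6531 + 13.7959 + 1.65306 + 10.7959 + 68.6531 + 105.796 = 421.429
h = 1/7 + (3.28571)²/421.429 = 0.142857 + 0.0256174 = 0.17

h = 0.17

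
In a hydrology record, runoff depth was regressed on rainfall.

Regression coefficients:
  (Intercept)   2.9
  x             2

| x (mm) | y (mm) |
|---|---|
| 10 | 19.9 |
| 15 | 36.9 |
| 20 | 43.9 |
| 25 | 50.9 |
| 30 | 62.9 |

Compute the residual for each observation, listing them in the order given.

x=10: ŷ = 2.9 + 2·10 = 22.9; e = 19.9 − 22.9 = -3
x=15: ŷ = 2.9 + 2·15 = 32.9; e = 36.9 − 32.9 = 4
x=20: ŷ = 2.9 + 2·20 = 42.9; e = 43.9 − 42.9 = 1
x=25: ŷ = 2.9 + 2·25 = 52.9; e = 50.9 − 52.9 = -2
x=30: ŷ = 2.9 + 2·30 = 62.9; e = 62.9 − 62.9 = 0

-3, 4, 1, -2, 0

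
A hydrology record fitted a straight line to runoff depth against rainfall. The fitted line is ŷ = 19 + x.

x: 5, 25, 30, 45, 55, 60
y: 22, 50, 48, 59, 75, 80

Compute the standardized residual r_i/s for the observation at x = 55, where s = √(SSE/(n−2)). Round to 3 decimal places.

0.243

x=5: ŷ = 19 + 5 = 24; r = 22 − 24 = -2
x=25: ŷ = 19 + 25 = 44; r = 50 − 44 = 6
x=30: ŷ = 19 + 30 = 49; r = 48 − 49 = -1
x=45: ŷ = 19 + 45 = 64; r = 59 − 64 = -5
x=55: ŷ = 19 + 55 = 74; r = 75 − 74 = 1
x=60: ŷ = 19 + 60 = 79; r = 80 − 79 = 1
SSE = 4 + 36 + 1 + 25 + 1 + 1 = 68
s = √(68/4) = 4.12311
r/s = 1 / 4.12311 = 0.243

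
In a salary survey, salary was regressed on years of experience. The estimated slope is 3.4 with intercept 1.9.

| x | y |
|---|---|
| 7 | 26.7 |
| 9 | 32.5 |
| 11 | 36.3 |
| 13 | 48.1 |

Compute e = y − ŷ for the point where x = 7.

e = 1

ŷ = 1.9 + 3.4·7 = 25.7
e = 26.7 − 25.7 = 1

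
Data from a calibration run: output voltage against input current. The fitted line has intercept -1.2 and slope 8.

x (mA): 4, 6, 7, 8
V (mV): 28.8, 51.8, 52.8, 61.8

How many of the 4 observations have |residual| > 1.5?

x=4: ŷ = -1.2 + 8·4 = 30.8; r = 28.8 − 30.8 = -2
x=6: ŷ = -1.2 + 8·6 = 46.8; r = 51.8 − 46.8 = 5
x=7: ŷ = -1.2 + 8·7 = 54.8; r = 52.8 − 54.8 = -2
x=8: ŷ = -1.2 + 8·8 = 62.8; r = 61.8 − 62.8 = -1
|r| > 1.5: x=4 (|r|=2), x=6 (|r|=5), x=7 (|r|=2) → 3

3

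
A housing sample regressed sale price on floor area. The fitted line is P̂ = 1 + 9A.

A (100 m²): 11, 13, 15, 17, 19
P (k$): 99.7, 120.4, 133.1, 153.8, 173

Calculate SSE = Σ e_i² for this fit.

SSE = 15.3

A=11: P̂ = 1 + 9·11 = 100; e = 99.7 − 100 = -0.3
A=13: P̂ = 1 + 9·13 = 118; e = 120.4 − 118 = 2.4
A=15: P̂ = 1 + 9·15 = 136; e = 133.1 − 136 = -2.9
A=17: P̂ = 1 + 9·17 = 154; e = 153.8 − 154 = -0.2
A=19: P̂ = 1 + 9·19 = 172; e = 173 − 172 = 1
SSE = 0.09 + 5.76 + 8.41 + 0.04 + 1 = 15.3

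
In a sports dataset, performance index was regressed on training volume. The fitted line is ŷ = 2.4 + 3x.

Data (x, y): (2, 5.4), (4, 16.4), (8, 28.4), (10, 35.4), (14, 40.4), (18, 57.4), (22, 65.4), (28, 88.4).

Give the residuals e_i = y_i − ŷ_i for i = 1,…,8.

-3, 2, 2, 3, -4, 1, -3, 2

x=2: ŷ = 2.4 + 3·2 = 8.4; e = 5.4 − 8.4 = -3
x=4: ŷ = 2.4 + 3·4 = 14.4; e = 16.4 − 14.4 = 2
x=8: ŷ = 2.4 + 3·8 = 26.4; e = 28.4 − 26.4 = 2
x=10: ŷ = 2.4 + 3·10 = 32.4; e = 35.4 − 32.4 = 3
x=14: ŷ = 2.4 + 3·14 = 44.4; e = 40.4 − 44.4 = -4
x=18: ŷ = 2.4 + 3·18 = 56.4; e = 57.4 − 56.4 = 1
x=22: ŷ = 2.4 + 3·22 = 68.4; e = 65.4 − 68.4 = -3
x=28: ŷ = 2.4 + 3·28 = 86.4; e = 88.4 − 86.4 = 2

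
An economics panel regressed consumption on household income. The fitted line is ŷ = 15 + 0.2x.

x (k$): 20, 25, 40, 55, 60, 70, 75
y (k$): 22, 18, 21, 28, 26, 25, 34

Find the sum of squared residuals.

SSE = 54

x=20: ŷ = 15 + 0.2·20 = 19; r = 22 − 19 = 3
x=25: ŷ = 15 + 0.2·25 = 20; r = 18 − 20 = -2
x=40: ŷ = 15 + 0.2·40 = 23; r = 21 − 23 = -2
x=55: ŷ = 15 + 0.2·55 = 26; r = 28 − 26 = 2
x=60: ŷ = 15 + 0.2·60 = 27; r = 26 − 27 = -1
x=70: ŷ = 15 + 0.2·70 = 29; r = 25 − 29 = -4
x=75: ŷ = 15 + 0.2·75 = 30; r = 34 − 30 = 4
SSE = 9 + 4 + 4 + 4 + 1 + 16 + 16 = 54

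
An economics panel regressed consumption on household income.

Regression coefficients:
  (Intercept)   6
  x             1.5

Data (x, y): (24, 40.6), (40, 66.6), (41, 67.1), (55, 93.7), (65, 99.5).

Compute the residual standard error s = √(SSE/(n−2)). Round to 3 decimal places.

x=24: ŷ = 6 + 1.5·24 = 42; r = 40.6 − 42 = -1.4
x=40: ŷ = 6 + 1.5·40 = 66; r = 66.6 − 66 = 0.6
x=41: ŷ = 6 + 1.5·41 = 67.5; r = 67.1 − 67.5 = -0.4
x=55: ŷ = 6 + 1.5·55 = 88.5; r = 93.7 − 88.5 = 5.2
x=65: ŷ = 6 + 1.5·65 = 103.5; r = 99.5 − 103.5 = -4
SSE = 1.96 + 0.36 + 0.16 + 27.04 + 16 = 45.52
s = √(45.52/3) = √15.1733 ≈ 3.895

s = 3.895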